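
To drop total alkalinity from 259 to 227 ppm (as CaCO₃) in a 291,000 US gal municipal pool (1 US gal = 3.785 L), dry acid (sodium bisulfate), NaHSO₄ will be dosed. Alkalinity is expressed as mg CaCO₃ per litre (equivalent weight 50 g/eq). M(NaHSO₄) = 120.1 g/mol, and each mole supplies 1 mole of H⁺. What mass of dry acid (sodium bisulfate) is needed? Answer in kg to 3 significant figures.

84.7 kg

Volume: 291,000 US gal × 3.785 L/gal = 1,101,435 L.
Alkalinity to neutralize: (259 − 227) = 32 mg/L as CaCO₃ × 1,101,435 L = 35,250 g as CaCO₃.
Equivalents of H⁺ required: 35,250 ÷ 50 g/eq = 704.9 eq = 704.9 mol NaHSO₄.
Mass of NaHSO₄: 704.9 × 120.1 = 84,660 g.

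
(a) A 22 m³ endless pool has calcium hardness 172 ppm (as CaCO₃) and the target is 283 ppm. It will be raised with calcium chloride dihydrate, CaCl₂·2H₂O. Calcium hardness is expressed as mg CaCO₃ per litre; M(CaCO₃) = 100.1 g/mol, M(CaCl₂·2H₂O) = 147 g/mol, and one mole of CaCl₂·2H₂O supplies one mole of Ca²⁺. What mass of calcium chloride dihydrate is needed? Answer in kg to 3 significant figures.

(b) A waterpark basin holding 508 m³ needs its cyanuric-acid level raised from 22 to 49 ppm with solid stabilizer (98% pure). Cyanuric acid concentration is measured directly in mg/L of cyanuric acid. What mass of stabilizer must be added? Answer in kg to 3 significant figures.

(a) 3.59 kg; (b) 14.0 kg

(a) Volume: 22 m³ = 22,000 L.
(a) Hardness to add: (283 − 172) = 111 mg/L as CaCO₃ × 22,000 L = 2442 g as CaCO₃.
(a) Moles of Ca²⁺ (1 mol Ca²⁺ ≡ 1 mol CaCO₃): 2442 / 100.1 g/mol = 24.4 mol.
(a) Mass of CaCl₂·2H₂O: 24.4 × 147 = 3586 g.

(b) Volume: 508 m³ = 508,000 L.
(b) CYA to add: (49 − 22) = 27 mg/L × 508,000 L = 13,720 g cyanuric acid.
(b) At 98% purity: 13,720 / 0.98 = 14,000 g product.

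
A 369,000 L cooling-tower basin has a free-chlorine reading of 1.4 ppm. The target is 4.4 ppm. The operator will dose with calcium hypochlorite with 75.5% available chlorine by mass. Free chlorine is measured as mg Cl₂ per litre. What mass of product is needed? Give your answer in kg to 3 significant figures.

Chlorine deficit: 4.4 − 1.4 = 3 ppm = 3 mg/L as Cl₂.
Cl₂ equivalent needed: 3 mg/L × 369,000 L = 1,107,000 mg = 1107 g.
Product at 75.5% available chlorine: 1107 / 0.755 = 1466 g.

1.47 kg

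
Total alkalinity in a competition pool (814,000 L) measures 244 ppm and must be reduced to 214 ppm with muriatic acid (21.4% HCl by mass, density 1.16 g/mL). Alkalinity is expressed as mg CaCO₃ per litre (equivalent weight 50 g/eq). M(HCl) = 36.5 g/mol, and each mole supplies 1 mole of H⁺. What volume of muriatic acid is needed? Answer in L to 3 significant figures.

Alkalinity to neutralize: (244 − 214) = 30 mg/L as CaCO₃ × 814,000 L = 24,420 g as CaCO₃.
Equivalents of H⁺ required: 24,420 ÷ 50 g/eq = 488.4 eq = 488.4 mol HCl.
Mass of HCl: 488.4 × 36.5 = 17,830 g.
Mass of 21.4% solution: 17,830 / 0.214 = 83,300 g.
Volume: 83,300 g ÷ 1.16 g/mL = 71,810 mL.

71.8 L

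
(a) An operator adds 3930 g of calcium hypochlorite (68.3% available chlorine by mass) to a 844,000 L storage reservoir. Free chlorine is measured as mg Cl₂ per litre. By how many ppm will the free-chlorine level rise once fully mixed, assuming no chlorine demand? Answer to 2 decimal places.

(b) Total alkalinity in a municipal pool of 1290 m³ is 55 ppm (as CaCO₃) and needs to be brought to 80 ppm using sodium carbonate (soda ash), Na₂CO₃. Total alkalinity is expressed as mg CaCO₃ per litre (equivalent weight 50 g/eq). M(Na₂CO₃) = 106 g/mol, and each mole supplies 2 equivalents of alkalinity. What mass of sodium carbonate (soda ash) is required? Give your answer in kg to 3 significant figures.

(a) 3.18 ppm; (b) 34.2 kg

(a) Available chlorine delivered: 3930 g × 0.683 = 2684 g as Cl₂.
(a) Concentration rise: 2684 g / 844,000 L = 3.18 mg/L = 3.18 ppm.

(b) Volume: 1290 m³ = 1,290,000 L.
(b) Alkalinity to add: (80 − 55) = 25 mg/L as CaCO₃ × 1,290,000 L = 32,250 g as CaCO₃.
(b) Equivalents: 32,250 g ÷ 50 g/eq = 645 eq.
(b) Each mole of Na₂CO₃ supplies 2 eq, so 645 / 2 = 322.5 mol.
(b) Mass: 322.5 mol × 106 g/mol = 34,180 g.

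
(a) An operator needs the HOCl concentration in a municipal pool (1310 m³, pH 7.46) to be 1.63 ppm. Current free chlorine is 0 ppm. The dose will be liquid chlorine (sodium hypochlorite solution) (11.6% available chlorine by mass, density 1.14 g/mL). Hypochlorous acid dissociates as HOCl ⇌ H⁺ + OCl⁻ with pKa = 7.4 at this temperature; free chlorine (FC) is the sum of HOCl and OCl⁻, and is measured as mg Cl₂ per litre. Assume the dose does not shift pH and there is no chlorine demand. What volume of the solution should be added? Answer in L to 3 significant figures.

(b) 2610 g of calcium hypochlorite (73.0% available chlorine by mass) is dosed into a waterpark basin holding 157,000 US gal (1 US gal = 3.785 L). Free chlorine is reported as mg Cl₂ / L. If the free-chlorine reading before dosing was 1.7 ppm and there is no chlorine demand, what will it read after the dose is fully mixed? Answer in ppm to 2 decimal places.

(a) 34.7 L; (b) 4.91 ppm

(a) Volume: 1310 m³ = 1,310,000 L.
(a) [OCl⁻]/[HOCl] = 10^(pH − pKa) = 10^(7.46 − 7.4) = 1.148; fraction as HOCl = 1/(1 + 1.148) = 0.4655.
(a) Free chlorine required for 1.63 ppm HOCl: 1.63 / 0.4655 = 3.501 ppm.
(a) FC to add: 3.501 − 0 = 3.501 mg/L as Cl₂.
(a) Cl₂ equivalent: 3.501 mg/L × 1,310,000 L = 4587 g.
(a) Product at 11.6% available Cl: 4587 / 0.116 = 39,540 g.
(a) Volume: 39,540 g ÷ 1.14 g/mL = 34,690 mL.

(b) Volume: 157,000 US gal × 3.785 L/gal = 594,245 L.
(b) Available chlorine delivered: 2610 g × 0.73 = 1905 g as Cl₂.
(b) Concentration rise: 1905 g / 594,245 L = 3.206 mg/L = 3.21 ppm.
(b) Final FC: 1.7 + 3.21 = 4.91 ppm.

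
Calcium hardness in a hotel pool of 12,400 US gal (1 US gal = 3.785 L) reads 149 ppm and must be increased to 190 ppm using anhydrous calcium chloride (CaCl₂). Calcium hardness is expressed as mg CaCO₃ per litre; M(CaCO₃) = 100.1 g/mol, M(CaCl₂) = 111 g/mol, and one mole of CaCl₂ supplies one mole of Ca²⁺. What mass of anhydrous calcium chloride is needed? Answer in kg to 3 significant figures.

Volume: 12,400 US gal × 3.785 L/gal = 46,934 L.
Hardness to add: (190 − 149) = 41 mg/L as CaCO₃ × 46,934 L = 1924 g as CaCO₃.
Moles of Ca²⁺ (1 mol Ca²⁺ ≡ 1 mol CaCO₃): 1924 / 100.1 g/mol = 19.22 mol.
Mass of CaCl₂: 19.22 × 111 = 2134 g.

2.13 kg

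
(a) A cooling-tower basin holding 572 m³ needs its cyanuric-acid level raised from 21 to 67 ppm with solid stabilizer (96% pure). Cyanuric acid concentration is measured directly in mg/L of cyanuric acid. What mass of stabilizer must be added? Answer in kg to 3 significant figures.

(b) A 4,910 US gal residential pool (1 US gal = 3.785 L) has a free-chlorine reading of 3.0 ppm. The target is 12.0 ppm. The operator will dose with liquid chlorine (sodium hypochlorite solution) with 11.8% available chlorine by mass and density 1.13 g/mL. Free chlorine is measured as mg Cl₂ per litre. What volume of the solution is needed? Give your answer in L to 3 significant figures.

(a) Volume: 572 m³ = 572,000 L.
(a) CYA to add: (67 − 21) = 46 mg/L × 572,000 L = 26,310 g cyanuric acid.
(a) At 96% purity: 26,310 / 0.96 = 27,410 g product.

(b) Volume: 4,910 US gal × 3.785 L/gal = 18,584 L.
(b) Chlorine deficit: 12.0 − 3.0 = 9 ppm = 9 mg/L as Cl₂.
(b) Cl₂ equivalent needed: 9 mg/L × 18,584 L = 167,300 mg = 167.3 g.
(b) Product at 11.8% available chlorine: 167.3 / 0.118 = 1417 g.
(b) Volume at density 1.13 g/mL: 1417 g ÷ 1.13 g/mL = 1254 mL.

(a) 27.4 kg; (b) 1.25 L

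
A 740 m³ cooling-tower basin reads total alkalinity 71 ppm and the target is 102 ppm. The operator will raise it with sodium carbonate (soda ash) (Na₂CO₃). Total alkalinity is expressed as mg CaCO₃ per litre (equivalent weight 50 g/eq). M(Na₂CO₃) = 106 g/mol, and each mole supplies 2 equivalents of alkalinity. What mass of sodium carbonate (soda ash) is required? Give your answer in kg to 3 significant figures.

Volume: 740 m³ = 740,000 L.
Alkalinity to add: (102 − 71) = 31 mg/L as CaCO₃ × 740,000 L = 22,940 g as CaCO₃.
Equivalents: 22,940 g ÷ 50 g/eq = 458.8 eq.
Each mole of Na₂CO₃ supplies 2 eq, so 458.8 / 2 = 229.4 mol.
Mass: 229.4 mol × 106 g/mol = 24,320 g.

24.3 kg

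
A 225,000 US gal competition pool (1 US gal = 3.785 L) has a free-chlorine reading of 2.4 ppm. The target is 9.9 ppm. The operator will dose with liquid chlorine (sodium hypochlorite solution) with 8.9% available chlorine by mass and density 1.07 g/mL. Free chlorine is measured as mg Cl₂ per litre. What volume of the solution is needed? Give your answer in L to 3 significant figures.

67.1 L

Volume: 225,000 US gal × 3.785 L/gal = 851,625 L.
Chlorine deficit: 9.9 − 2.4 = 7.5 ppm = 7.5 mg/L as Cl₂.
Cl₂ equivalent needed: 7.5 mg/L × 851,625 L = 6,387,000 mg = 6387 g.
Product at 8.9% available chlorine: 6387 / 0.089 = 71,770 g.
Volume at density 1.07 g/mL: 71,770 g ÷ 1.07 g/mL = 67,070 mL.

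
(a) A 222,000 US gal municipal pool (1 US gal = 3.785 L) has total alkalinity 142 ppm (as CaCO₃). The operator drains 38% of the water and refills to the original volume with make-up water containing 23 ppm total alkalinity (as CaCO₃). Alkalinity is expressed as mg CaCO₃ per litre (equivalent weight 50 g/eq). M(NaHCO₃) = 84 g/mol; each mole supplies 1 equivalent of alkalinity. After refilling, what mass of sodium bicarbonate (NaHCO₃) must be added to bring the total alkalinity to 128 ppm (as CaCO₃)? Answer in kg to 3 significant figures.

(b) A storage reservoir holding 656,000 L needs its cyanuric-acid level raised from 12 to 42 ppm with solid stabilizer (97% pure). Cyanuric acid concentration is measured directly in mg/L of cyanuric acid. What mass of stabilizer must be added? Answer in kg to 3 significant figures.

(a) 44.1 kg; (b) 20.3 kg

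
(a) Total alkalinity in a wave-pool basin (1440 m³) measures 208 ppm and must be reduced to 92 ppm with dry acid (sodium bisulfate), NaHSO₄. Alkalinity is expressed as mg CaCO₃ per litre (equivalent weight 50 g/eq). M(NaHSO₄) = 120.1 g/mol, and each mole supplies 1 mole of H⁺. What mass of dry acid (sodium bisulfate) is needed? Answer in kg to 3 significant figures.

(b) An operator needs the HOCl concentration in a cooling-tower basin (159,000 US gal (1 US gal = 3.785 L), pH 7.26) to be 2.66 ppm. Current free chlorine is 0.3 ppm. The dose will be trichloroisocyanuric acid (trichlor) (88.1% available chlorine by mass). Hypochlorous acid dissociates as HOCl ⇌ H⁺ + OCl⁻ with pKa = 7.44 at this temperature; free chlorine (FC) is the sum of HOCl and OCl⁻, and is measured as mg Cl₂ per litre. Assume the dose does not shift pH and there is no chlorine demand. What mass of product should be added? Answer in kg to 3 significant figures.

(a) 401 kg; (b) 2.81 kg

(a) Volume: 1440 m³ = 1,440,000 L.
(a) Alkalinity to neutralize: (208 − 92) = 116 mg/L as CaCO₃ × 1,440,000 L = 167,000 g as CaCO₃.
(a) Equivalents of H⁺ required: 167,000 ÷ 50 g/eq = 3341 eq = 3341 mol NaHSO₄.
(a) Mass of NaHSO₄: 3341 × 120.1 = 401,200 g.

(b) Volume: 159,000 US gal × 3.785 L/gal = 601,815 L.
(b) [OCl⁻]/[HOCl] = 10^(pH − pKa) = 10^(7.26 − 7.44) = 0.6607; fraction as HOCl = 1/(1 + 0.6607) = 0.6022.
(b) Free chlorine required for 2.66 ppm HOCl: 2.66 / 0.6022 = 4.417 ppm.
(b) FC to add: 4.417 − 0.3 = 4.117 mg/L as Cl₂.
(b) Cl₂ equivalent: 4.117 mg/L × 601,815 L = 2478 g.
(b) Product at 88.1% available Cl: 2478 / 0.881 = 2813 g.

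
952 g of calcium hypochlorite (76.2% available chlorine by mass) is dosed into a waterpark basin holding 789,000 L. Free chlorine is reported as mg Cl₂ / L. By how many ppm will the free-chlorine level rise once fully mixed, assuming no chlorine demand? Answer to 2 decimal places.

Available chlorine delivered: 952 g × 0.762 = 725.4 g as Cl₂.
Concentration rise: 725.4 g / 789,000 L = 0.9194 mg/L = 0.92 ppm.

0.92 ppm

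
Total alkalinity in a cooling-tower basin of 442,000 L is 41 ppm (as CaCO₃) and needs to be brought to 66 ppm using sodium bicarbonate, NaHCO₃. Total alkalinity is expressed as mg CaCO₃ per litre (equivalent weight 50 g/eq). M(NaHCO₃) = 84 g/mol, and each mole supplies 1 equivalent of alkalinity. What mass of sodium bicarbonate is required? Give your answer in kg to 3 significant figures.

18.6 kg

Alkalinity to add: (66 − 41) = 25 mg/L as CaCO₃ × 442,000 L = 11,050 g as CaCO₃.
Equivalents: 11,050 g ÷ 50 g/eq = 221 eq.
NaHCO₃ supplies 1 eq per mole → 221 mol.
Mass: 221 mol × 84 g/mol = 18,560 g.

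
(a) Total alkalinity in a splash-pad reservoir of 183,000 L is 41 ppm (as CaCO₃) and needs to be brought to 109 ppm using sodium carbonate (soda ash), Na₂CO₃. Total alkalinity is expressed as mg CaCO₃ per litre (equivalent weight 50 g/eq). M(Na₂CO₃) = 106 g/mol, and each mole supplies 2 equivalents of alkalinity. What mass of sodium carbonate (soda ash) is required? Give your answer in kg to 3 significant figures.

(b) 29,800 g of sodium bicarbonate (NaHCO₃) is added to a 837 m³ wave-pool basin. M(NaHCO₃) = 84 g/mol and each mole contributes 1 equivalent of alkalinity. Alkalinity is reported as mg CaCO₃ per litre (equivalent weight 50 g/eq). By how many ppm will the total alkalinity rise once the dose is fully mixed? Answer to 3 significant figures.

(a) Alkalinity to add: (109 − 41) = 68 mg/L as CaCO₃ × 183,000 L = 12,440 g as CaCO₃.
(a) Equivalents: 12,440 g ÷ 50 g/eq = 248.9 eq.
(a) Each mole of Na₂CO₃ supplies 2 eq, so 248.9 / 2 = 124.4 mol.
(a) Mass: 124.4 mol × 106 g/mol = 13,190 g.

(b) Volume: 837 m³ = 837,000 L.
(b) Moles of NaHCO₃: 29,800 g ÷ 84 g/mol = 354.8 mol → 354.8 eq of alkalinity.
(b) As CaCO₃: 354.8 eq × 50 g/eq = 17,740 g.
(b) Rise: 17,740 g / 837,000 L × 1000 = 21.19 mg/L.

(a) 13.2 kg; (b) 21.2 ppm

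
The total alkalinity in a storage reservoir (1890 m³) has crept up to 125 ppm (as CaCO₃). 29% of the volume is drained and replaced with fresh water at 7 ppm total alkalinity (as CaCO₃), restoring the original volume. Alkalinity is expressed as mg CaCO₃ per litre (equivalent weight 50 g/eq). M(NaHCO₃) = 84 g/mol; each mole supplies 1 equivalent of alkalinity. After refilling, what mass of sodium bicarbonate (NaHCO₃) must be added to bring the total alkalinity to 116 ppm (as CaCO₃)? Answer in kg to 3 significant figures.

80.1 kg

Volume: 1890 m³ = 1,890,000 L.
After draining 29% and refilling: 125 × 0.71 + 7 × 0.29 = 90.78 ppm.
Deficit to target: 116 − 90.78 = 25.22 mg/L.
As CaCO₃: 25.22 mg/L × 1,890,000 L = 47,670 g; ÷ 50 g/eq ÷ 1 = 953.3 mol NaHCO₃.
Mass: 953.3 × 84 = 80,080 g.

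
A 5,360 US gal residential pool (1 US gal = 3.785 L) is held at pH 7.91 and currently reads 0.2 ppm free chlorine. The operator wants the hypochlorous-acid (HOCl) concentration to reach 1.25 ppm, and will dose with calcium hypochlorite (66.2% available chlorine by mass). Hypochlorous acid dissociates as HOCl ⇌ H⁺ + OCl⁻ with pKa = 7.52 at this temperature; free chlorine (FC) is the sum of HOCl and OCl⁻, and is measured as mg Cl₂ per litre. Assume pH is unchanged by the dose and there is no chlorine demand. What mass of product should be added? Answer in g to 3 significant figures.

126 g

Volume: 5,360 US gal × 3.785 L/gal = 20,288 L.
[OCl⁻]/[HOCl] = 10^(pH − pKa) = 10^(7.91 − 7.52) = 2.455; fraction as HOCl = 1/(1 + 2.455) = 0.2895.
Free chlorine required for 1.25 ppm HOCl: 1.25 / 0.2895 = 4.318 ppm.
FC to add: 4.318 − 0.2 = 4.118 mg/L as Cl₂.
Cl₂ equivalent: 4.118 mg/L × 20,288 L = 83.55 g.
Product at 66.2% available Cl: 83.55 / 0.662 = 126.2 g.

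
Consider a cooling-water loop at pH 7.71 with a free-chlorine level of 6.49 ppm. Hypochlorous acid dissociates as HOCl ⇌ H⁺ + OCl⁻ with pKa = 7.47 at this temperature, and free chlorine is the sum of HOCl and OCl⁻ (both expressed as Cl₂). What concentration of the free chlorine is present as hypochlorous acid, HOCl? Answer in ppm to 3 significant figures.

[OCl⁻]/[HOCl] = 10^(pH − pKa) = 10^(7.71 − 7.47) = 10^0.24 = 1.738.
Fraction as HOCl = 1 / (1 + 1.738) = 0.3653.
HOCl = 0.3653 × 6.49 ppm = 2.371 ppm.

2.37 ppm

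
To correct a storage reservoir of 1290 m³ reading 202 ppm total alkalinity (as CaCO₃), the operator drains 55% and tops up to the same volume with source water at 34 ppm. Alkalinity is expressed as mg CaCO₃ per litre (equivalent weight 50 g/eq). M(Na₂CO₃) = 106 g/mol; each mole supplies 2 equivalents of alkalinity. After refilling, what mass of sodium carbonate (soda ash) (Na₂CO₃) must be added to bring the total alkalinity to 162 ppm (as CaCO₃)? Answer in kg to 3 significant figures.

71.7 kg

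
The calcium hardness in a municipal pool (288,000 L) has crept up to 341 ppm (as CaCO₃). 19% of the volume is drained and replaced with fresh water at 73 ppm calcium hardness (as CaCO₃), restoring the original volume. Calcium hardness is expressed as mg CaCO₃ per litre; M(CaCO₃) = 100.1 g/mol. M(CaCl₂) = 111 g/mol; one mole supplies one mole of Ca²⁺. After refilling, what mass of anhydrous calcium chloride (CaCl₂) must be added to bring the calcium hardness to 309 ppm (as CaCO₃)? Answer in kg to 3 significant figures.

After draining 19% and refilling: 341 × 0.81 + 73 × 0.19 = 290.08 ppm.
Deficit to target: 309 − 290.08 = 18.92 mg/L.
As CaCO₃: 18.92 mg/L × 288,000 L = 5449 g; ÷ 100.1 = 54.44 mol Ca²⁺.
Mass: 54.44 × 111 = 6042 g.

6.04 kg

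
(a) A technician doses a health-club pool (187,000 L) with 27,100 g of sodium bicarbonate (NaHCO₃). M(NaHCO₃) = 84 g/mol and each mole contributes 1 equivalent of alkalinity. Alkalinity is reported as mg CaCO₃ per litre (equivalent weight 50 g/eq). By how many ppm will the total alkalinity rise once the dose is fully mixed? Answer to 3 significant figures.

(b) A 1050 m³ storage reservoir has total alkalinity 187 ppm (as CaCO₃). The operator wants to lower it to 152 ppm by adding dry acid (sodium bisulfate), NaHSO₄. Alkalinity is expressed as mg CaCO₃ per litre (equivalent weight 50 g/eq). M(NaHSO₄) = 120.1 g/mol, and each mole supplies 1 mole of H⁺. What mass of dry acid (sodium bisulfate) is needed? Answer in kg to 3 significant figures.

(a) 86.3 ppm; (b) 88.3 kg

(a) Moles of NaHCO₃: 27,100 g ÷ 84 g/mol = 322.6 mol → 322.6 eq of alkalinity.
(a) As CaCO₃: 322.6 eq × 50 g/eq = 16,130 g.
(a) Rise: 16,130 g / 187,000 L × 1000 = 86.26 mg/L.

(b) Volume: 1050 m³ = 1,050,000 L.
(b) Alkalinity to neutralize: (187 − 152) = 35 mg/L as CaCO₃ × 1,050,000 L = 36,750 g as CaCO₃.
(b) Equivalents of H⁺ required: 36,750 ÷ 50 g/eq = 735 eq = 735 mol NaHSO₄.
(b) Mass of NaHSO₄: 735 × 120.1 = 88,270 g.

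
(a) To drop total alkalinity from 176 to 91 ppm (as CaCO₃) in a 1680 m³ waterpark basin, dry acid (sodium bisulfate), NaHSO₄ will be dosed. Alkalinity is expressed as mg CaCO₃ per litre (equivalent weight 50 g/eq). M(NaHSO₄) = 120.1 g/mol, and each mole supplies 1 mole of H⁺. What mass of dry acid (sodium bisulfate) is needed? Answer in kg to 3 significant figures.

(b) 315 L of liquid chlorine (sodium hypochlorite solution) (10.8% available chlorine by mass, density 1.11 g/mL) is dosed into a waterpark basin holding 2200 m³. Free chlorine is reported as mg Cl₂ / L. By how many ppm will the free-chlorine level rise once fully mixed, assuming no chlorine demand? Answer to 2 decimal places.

(a) Volume: 1680 m³ = 1,680,000 L.
(a) Alkalinity to neutralize: (176 − 91) = 85 mg/L as CaCO₃ × 1,680,000 L = 142,800 g as CaCO₃.
(a) Equivalents of H⁺ required: 142,800 ÷ 50 g/eq = 2856 eq = 2856 mol NaHSO₄.
(a) Mass of NaHSO₄: 2856 × 120.1 = 343,000 g.

(b) Volume: 2200 m³ = 2,200,000 L.
(b) Mass of solution: 315 L × 1000 mL/L × 1.11 g/mL = 349,700 g.
(b) Available chlorine delivered: 349,700 g × 0.108 = 37,760 g as Cl₂.
(b) Concentration rise: 37,760 g / 2,200,000 L = 17.16 mg/L = 17.16 ppm.

(a) 343 kg; (b) 17.16 ppm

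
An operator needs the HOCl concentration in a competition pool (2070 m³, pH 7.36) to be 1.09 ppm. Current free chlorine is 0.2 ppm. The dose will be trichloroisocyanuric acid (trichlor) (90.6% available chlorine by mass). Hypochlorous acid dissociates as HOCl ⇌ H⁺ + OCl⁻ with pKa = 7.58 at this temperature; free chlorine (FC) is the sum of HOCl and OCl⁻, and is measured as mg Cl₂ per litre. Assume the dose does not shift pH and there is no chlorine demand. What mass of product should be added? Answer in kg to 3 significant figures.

Volume: 2070 m³ = 2,070,000 L.
[OCl⁻]/[HOCl] = 10^(pH − pKa) = 10^(7.36 − 7.58) = 0.6026; fraction as HOCl = 1/(1 + 0.6026) = 0.624.
Free chlorine required for 1.09 ppm HOCl: 1.09 / 0.624 = 1.747 ppm.
FC to add: 1.747 − 0.2 = 1.547 mg/L as Cl₂.
Cl₂ equivalent: 1.547 mg/L × 2,070,000 L = 3202 g.
Product at 90.6% available Cl: 3202 / 0.906 = 3534 g.

3.53 kg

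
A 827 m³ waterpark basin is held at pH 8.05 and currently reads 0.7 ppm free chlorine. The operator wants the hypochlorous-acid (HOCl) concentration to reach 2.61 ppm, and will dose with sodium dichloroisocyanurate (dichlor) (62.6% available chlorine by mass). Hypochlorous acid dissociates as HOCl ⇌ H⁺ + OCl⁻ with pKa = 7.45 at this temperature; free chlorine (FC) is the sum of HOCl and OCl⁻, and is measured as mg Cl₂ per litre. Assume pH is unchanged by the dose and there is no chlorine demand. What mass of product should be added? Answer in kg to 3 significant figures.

Volume: 827 m³ = 827,000 L.
[OCl⁻]/[HOCl] = 10^(pH − pKa) = 10^(8.05 − 7.45) = 3.981; fraction as HOCl = 1/(1 + 3.981) = 0.2008.
Free chlorine required for 2.61 ppm HOCl: 2.61 / 0.2008 = 13 ppm.
FC to add: 13 − 0.7 = 12.3 mg/L as Cl₂.
Cl₂ equivalent: 12.3 mg/L × 827,000 L = 10,170 g.
Product at 62.6% available Cl: 10,170 / 0.626 = 16,250 g.

16.3 kg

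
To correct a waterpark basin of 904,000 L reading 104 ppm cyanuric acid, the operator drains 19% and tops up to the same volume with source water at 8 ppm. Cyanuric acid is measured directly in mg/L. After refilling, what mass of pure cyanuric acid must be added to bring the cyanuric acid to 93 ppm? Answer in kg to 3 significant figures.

6.54 kg

After draining 19% and refilling: 104 × 0.81 + 8 × 0.19 = 85.76 ppm.
Deficit to target: 93 − 85.76 = 7.24 mg/L.
Mass: 7.24 mg/L × 904,000 L = 6545 g cyanuric acid.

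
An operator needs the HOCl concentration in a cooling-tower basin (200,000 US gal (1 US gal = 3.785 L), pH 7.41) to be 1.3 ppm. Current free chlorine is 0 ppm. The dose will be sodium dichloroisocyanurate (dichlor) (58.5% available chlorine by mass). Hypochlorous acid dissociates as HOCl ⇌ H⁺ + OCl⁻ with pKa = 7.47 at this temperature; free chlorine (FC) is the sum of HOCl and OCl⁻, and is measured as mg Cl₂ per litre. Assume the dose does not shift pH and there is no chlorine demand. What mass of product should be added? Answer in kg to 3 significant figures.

Volume: 200,000 US gal × 3.785 L/gal = 757,000 L.
[OCl⁻]/[HOCl] = 10^(pH − pKa) = 10^(7.41 − 7.47) = 0.871; fraction as HOCl = 1/(1 + 0.871) = 0.5345.
Free chlorine required for 1.3 ppm HOCl: 1.3 / 0.5345 = 2.432 ppm.
FC to add: 2.432 − 0 = 2.432 mg/L as Cl₂.
Cl₂ equivalent: 2.432 mg/L × 757,000 L = 1841 g.
Product at 58.5% available Cl: 1841 / 0.585 = 3147 g.

3.15 kg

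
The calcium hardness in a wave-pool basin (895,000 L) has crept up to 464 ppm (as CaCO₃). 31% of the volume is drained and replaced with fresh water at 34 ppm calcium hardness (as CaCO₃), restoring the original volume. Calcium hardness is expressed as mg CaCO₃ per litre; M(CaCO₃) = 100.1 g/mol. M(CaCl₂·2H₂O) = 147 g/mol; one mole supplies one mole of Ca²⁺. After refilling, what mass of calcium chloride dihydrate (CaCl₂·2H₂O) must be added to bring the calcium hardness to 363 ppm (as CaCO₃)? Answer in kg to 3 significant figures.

After draining 31% and refilling: 464 × 0.69 + 34 × 0.31 = 330.7 ppm.
Deficit to target: 363 − 330.7 = 32.3 mg/L.
As CaCO₃: 32.3 mg/L × 895,000 L = 28,910 g; ÷ 100.1 = 288.8 mol Ca²⁺.
Mass: 288.8 × 147 = 42,450 g.

42.5 kg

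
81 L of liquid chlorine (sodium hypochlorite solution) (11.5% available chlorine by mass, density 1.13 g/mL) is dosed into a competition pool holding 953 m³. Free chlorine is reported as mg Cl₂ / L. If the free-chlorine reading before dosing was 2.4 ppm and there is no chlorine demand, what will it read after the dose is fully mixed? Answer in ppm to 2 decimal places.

13.45 ppm

Volume: 953 m³ = 953,000 L.
Mass of solution: 81 L × 1000 mL/L × 1.13 g/mL = 91,530 g.
Available chlorine delivered: 91,530 g × 0.115 = 10,530 g as Cl₂.
Concentration rise: 10,530 g / 953,000 L = 11.05 mg/L = 11.05 ppm.
Final FC: 2.4 + 11.05 = 13.45 ppm.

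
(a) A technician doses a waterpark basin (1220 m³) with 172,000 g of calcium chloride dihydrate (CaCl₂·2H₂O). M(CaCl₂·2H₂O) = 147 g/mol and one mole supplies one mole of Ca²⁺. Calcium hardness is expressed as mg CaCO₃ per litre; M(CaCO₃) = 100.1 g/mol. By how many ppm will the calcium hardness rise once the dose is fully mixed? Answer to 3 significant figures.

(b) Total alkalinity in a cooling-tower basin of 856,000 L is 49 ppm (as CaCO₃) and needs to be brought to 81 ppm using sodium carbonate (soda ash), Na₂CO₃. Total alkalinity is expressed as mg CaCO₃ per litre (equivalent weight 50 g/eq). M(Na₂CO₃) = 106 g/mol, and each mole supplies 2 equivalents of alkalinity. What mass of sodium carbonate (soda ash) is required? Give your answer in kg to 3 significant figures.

(a) 96.0 ppm; (b) 29.0 kg

(a) Volume: 1220 m³ = 1,220,000 L.
(a) Moles of Ca²⁺: 172,000 g ÷ 147 g/mol = 1170 mol.
(a) As CaCO₃: 1170 mol × 100.1 g/mol = 117,100 g.
(a) Rise: 117,100 g / 1,220,000 L × 1000 = 96 mg/L.

(b) Alkalinity to add: (81 − 49) = 32 mg/L as CaCO₃ × 856,000 L = 27,390 g as CaCO₃.
(b) Equivalents: 27,390 g ÷ 50 g/eq = 547.8 eq.
(b) Each mole of Na₂CO₃ supplies 2 eq, so 547.8 / 2 = 273.9 mol.
(b) Mass: 273.9 mol × 106 g/mol = 29,040 g.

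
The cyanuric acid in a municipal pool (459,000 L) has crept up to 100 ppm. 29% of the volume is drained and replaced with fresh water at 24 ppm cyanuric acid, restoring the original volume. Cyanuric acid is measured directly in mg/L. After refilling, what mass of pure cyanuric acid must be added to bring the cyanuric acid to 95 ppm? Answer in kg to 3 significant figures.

After draining 29% and refilling: 100 × 0.71 + 24 × 0.29 = 77.96 ppm.
Deficit to target: 95 − 77.96 = 17.04 mg/L.
Mass: 17.04 mg/L × 459,000 L = 7821 g cyanuric acid.

7.82 kg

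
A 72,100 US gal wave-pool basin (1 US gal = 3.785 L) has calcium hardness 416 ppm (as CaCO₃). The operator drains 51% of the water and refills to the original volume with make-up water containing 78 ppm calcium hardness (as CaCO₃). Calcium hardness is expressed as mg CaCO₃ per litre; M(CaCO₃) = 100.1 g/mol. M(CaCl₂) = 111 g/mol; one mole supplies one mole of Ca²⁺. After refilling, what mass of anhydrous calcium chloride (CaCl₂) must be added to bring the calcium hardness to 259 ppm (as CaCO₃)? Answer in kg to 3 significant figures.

Volume: 72,100 US gal × 3.785 L/gal = 272,898 L.
After draining 51% and refilling: 416 × 0.49 + 78 × 0.51 = 243.62 ppm.
Deficit to target: 259 − 243.62 = 15.38 mg/L.
As CaCO₃: 15.38 mg/L × 272,898 L = 4197 g; ÷ 100.1 = 41.93 mol Ca²⁺.
Mass: 41.93 × 111 = 4654 g.

4.65 kg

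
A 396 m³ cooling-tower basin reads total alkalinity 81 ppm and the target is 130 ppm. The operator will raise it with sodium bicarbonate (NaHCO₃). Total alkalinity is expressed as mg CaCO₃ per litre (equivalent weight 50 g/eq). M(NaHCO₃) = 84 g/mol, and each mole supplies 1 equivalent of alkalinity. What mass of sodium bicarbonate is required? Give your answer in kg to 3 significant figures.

32.6 kg

Volume: 396 m³ = 396,000 L.
Alkalinity to add: (130 − 81) = 49 mg/L as CaCO₃ × 396,000 L = 19,400 g as CaCO₃.
Equivalents: 19,400 g ÷ 50 g/eq = 388.1 eq.
NaHCO₃ supplies 1 eq per mole → 388.1 mol.
Mass: 388.1 mol × 84 g/mol = 32,600 g.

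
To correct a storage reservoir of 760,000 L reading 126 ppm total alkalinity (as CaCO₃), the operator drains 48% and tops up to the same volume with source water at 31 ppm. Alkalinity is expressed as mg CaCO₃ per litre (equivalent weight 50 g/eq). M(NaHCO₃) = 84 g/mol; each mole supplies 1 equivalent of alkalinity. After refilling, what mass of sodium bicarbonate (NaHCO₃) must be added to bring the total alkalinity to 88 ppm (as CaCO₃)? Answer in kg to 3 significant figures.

9.70 kg

After draining 48% and refilling: 126 × 0.52 + 31 × 0.48 = 80.4 ppm.
Deficit to target: 88 − 80.4 = 7.6 mg/L.
As CaCO₃: 7.6 mg/L × 760,000 L = 5776 g; ÷ 50 g/eq ÷ 1 = 115.5 mol NaHCO₃.
Mass: 115.5 × 84 = 9704 g.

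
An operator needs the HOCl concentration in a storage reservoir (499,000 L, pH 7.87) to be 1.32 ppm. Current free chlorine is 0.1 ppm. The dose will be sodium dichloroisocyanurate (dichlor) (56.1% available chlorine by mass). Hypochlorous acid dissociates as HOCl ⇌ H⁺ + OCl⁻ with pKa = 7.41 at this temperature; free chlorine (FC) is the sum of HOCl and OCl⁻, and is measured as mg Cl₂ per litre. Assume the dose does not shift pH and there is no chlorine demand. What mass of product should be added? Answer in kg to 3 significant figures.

[OCl⁻]/[HOCl] = 10^(pH − pKa) = 10^(7.87 − 7.41) = 2.884; fraction as HOCl = 1/(1 + 2.884) = 0.2575.
Free chlorine required for 1.32 ppm HOCl: 1.32 / 0.2575 = 5.127 ppm.
FC to add: 5.127 − 0.1 = 5.027 mg/L as Cl₂.
Cl₂ equivalent: 5.027 mg/L × 499,000 L = 2508 g.
Product at 56.1% available Cl: 2508 / 0.561 = 4471 g.

4.47 kg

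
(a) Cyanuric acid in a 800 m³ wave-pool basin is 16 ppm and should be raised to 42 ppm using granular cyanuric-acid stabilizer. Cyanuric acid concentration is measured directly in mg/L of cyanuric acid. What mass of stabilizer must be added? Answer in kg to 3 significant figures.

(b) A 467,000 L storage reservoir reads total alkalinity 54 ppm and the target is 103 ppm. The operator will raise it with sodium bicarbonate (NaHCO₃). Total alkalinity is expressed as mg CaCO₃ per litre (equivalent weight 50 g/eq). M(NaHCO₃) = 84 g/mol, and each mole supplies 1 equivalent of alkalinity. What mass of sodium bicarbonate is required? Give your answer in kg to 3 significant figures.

(a) 20.8 kg; (b) 38.4 kg

(a) Volume: 800 m³ = 800,000 L.
(a) CYA to add: (42 − 16) = 26 mg/L × 800,000 L = 20,800 g cyanuric acid.

(b) Alkalinity to add: (103 − 54) = 49 mg/L as CaCO₃ × 467,000 L = 22,880 g as CaCO₃.
(b) Equivalents: 22,880 g ÷ 50 g/eq = 457.7 eq.
(b) NaHCO₃ supplies 1 eq per mole → 457.7 mol.
(b) Mass: 457.7 mol × 84 g/mol = 38,440 g.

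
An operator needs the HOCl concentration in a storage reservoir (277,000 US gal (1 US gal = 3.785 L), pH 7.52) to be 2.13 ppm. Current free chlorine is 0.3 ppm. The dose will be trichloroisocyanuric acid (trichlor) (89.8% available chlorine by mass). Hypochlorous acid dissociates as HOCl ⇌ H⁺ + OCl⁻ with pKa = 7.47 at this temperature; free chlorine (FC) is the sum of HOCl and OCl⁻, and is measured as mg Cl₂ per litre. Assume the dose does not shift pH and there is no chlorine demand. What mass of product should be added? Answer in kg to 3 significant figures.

Volume: 277,000 US gal × 3.785 L/gal = 1,048,445 L.
[OCl⁻]/[HOCl] = 10^(pH − pKa) = 10^(7.52 − 7.47) = 1.122; fraction as HOCl = 1/(1 + 1.122) = 0.4712.
Free chlorine required for 2.13 ppm HOCl: 2.13 / 0.4712 = 4.52 ppm.
FC to add: 4.52 − 0.3 = 4.22 mg/L as Cl₂.
Cl₂ equivalent: 4.22 mg/L × 1,048,445 L = 4424 g.
Product at 89.8% available Cl: 4424 / 0.898 = 4927 g.

4.93 kg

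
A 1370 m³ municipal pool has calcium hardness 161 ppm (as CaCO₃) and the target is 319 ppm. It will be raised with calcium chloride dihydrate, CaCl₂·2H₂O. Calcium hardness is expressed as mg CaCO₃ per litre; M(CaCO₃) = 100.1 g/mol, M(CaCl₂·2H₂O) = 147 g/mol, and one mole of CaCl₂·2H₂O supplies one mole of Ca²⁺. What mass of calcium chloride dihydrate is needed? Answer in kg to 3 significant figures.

Volume: 1370 m³ = 1,370,000 L.
Hardness to add: (319 − 161) = 158 mg/L as CaCO₃ × 1,370,000 L = 216,500 g as CaCO₃.
Moles of Ca²⁺ (1 mol Ca²⁺ ≡ 1 mol CaCO₃): 216,500 / 100.1 g/mol = 2162 mol.
Mass of CaCl₂·2H₂O: 2162 × 147 = 317,900 g.

318 kg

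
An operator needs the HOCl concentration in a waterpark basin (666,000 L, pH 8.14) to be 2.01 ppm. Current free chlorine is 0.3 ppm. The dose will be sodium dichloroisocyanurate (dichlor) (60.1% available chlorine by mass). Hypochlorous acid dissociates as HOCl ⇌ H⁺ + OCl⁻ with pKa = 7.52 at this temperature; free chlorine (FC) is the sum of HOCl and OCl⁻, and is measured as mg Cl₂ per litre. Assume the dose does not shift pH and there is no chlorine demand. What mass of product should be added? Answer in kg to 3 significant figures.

11.2 kg

[OCl⁻]/[HOCl] = 10^(pH − pKa) = 10^(8.14 − 7.52) = 4.169; fraction as HOCl = 1/(1 + 4.169) = 0.1935.
Free chlorine required for 2.01 ppm HOCl: 2.01 / 0.1935 = 10.39 ppm.
FC to add: 10.39 − 0.3 = 10.09 mg/L as Cl₂.
Cl₂ equivalent: 10.09 mg/L × 666,000 L = 6719 g.
Product at 60.1% available Cl: 6719 / 0.601 = 11,180 g.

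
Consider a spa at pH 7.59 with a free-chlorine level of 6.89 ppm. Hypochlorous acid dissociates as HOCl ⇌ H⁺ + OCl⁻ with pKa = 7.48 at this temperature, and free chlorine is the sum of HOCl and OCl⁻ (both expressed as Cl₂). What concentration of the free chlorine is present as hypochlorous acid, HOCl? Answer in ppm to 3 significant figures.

[OCl⁻]/[HOCl] = 10^(pH − pKa) = 10^(7.59 − 7.48) = 10^0.11 = 1.288.
Fraction as HOCl = 1 / (1 + 1.288) = 0.437.
HOCl = 0.437 × 6.89 ppm = 3.011 ppm.

3.01 ppm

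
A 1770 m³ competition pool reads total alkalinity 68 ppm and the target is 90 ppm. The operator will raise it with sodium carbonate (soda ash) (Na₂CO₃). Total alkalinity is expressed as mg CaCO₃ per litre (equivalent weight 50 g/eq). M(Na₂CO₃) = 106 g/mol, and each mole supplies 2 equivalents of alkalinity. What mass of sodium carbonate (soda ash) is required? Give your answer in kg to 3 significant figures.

Volume: 1770 m³ = 1,770,000 L.
Alkalinity to add: (90 − 68) = 22 mg/L as CaCO₃ × 1,770,000 L = 38,940 g as CaCO₃.
Equivalents: 38,940 g ÷ 50 g/eq = 778.8 eq.
Each mole of Na₂CO₃ supplies 2 eq, so 778.8 / 2 = 389.4 mol.
Mass: 389.4 mol × 106 g/mol = 41,280 g.

41.3 kg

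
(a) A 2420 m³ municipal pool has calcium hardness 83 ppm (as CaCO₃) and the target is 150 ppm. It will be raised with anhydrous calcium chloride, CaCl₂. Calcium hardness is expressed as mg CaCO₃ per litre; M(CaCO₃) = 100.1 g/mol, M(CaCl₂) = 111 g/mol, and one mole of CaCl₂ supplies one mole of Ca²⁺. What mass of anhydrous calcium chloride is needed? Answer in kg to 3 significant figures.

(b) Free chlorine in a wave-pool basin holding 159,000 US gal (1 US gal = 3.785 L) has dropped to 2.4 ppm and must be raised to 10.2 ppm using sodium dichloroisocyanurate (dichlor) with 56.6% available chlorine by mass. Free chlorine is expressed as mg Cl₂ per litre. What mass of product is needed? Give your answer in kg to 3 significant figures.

(a) Volume: 2420 m³ = 2,420,000 L.
(a) Hardness to add: (150 − 83) = 67 mg/L as CaCO₃ × 2,420,000 L = 162,100 g as CaCO₃.
(a) Moles of Ca²⁺ (1 mol Ca²⁺ ≡ 1 mol CaCO₃): 162,100 / 100.1 g/mol = 1620 mol.
(a) Mass of CaCl₂: 1620 × 111 = 179,800 g.

(b) Volume: 159,000 US gal × 3.785 L/gal = 601,815 L.
(b) Chlorine deficit: 10.2 − 2.4 = 7.8 ppm = 7.8 mg/L as Cl₂.
(b) Cl₂ equivalent needed: 7.8 mg/L × 601,815 L = 4,694,000 mg = 4694 g.
(b) Product at 56.6% available chlorine: 4694 / 0.566 = 8294 g.

(a) 180 kg; (b) 8.29 kg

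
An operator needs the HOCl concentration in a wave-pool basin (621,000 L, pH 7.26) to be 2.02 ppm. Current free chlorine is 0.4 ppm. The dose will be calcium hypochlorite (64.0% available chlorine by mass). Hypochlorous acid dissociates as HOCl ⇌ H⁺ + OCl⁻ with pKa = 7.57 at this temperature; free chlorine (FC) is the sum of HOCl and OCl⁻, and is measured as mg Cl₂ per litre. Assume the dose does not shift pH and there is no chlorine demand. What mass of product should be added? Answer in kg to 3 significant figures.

[OCl⁻]/[HOCl] = 10^(pH − pKa) = 10^(7.26 − 7.57) = 0.4898; fraction as HOCl = 1/(1 + 0.4898) = 0.6712.
Free chlorine required for 2.02 ppm HOCl: 2.02 / 0.6712 = 3.009 ppm.
FC to add: 3.009 − 0.4 = 2.609 mg/L as Cl₂.
Cl₂ equivalent: 2.609 mg/L × 621,000 L = 1620 g.
Product at 64.0% available Cl: 1620 / 0.64 = 2532 g.

2.53 kg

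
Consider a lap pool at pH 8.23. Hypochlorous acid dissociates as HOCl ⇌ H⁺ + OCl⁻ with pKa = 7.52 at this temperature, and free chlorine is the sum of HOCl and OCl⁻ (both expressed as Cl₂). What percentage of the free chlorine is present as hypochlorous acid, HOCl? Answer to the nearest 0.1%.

16.3%

[OCl⁻]/[HOCl] = 10^(pH − pKa) = 10^(8.23 − 7.52) = 10^0.71 = 5.129.
Fraction as HOCl = 1 / (1 + 5.129) = 0.1632.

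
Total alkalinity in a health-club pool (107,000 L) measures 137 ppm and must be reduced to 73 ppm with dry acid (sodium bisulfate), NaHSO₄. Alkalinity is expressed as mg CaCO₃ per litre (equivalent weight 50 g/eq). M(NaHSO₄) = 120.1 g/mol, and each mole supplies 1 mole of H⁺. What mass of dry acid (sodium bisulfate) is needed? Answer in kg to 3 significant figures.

Alkalinity to neutralize: (137 − 73) = 64 mg/L as CaCO₃ × 107,000 L = 6848 g as CaCO₃.
Equivalents of H⁺ required: 6848 ÷ 50 g/eq = 137 eq = 137 mol NaHSO₄.
Mass of NaHSO₄: 137 × 120.1 = 16,450 g.

16.4 kg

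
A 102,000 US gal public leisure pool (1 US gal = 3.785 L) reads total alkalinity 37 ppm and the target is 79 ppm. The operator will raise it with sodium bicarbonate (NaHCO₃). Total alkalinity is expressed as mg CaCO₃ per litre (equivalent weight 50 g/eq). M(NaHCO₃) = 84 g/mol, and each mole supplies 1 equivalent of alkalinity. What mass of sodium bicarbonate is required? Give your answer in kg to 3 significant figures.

Volume: 102,000 US gal × 3.785 L/gal = 386,070 L.
Alkalinity to add: (79 − 37) = 42 mg/L as CaCO₃ × 386,070 L = 16,210 g as CaCO₃.
Equivalents: 16,210 g ÷ 50 g/eq = 324.3 eq.
NaHCO₃ supplies 1 eq per mole → 324.3 mol.
Mass: 324.3 mol × 84 g/mol = 27,240 g.

27.2 kg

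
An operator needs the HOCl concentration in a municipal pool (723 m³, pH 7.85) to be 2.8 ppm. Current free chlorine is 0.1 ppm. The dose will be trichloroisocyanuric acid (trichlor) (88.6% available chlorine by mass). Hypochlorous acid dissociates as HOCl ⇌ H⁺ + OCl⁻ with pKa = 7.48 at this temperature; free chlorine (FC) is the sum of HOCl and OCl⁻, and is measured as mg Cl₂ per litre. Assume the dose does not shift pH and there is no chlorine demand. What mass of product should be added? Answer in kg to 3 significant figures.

Volume: 723 m³ = 723,000 L.
[OCl⁻]/[HOCl] = 10^(pH − pKa) = 10^(7.85 − 7.48) = 2.344; fraction as HOCl = 1/(1 + 2.344) = 0.299.
Free chlorine required for 2.8 ppm HOCl: 2.8 / 0.299 = 9.364 ppm.
FC to add: 9.364 − 0.1 = 9.264 mg/L as Cl₂.
Cl₂ equivalent: 9.264 mg/L × 723,000 L = 6698 g.
Product at 88.6% available Cl: 6698 / 0.886 = 7560 g.

7.56 kg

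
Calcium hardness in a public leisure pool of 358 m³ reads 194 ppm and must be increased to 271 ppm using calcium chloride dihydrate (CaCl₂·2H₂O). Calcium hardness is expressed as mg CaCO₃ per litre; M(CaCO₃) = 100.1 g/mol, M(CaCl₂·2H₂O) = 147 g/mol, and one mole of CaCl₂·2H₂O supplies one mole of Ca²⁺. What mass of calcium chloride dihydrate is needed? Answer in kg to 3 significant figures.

40.5 kg

Volume: 358 m³ = 358,000 L.
Hardness to add: (271 − 194) = 77 mg/L as CaCO₃ × 358,000 L = 27,570 g as CaCO₃.
Moles of Ca²⁺ (1 mol Ca²⁺ ≡ 1 mol CaCO₃): 27,570 / 100.1 g/mol = 275.4 mol.
Mass of CaCl₂·2H₂O: 275.4 × 147 = 40,480 g.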